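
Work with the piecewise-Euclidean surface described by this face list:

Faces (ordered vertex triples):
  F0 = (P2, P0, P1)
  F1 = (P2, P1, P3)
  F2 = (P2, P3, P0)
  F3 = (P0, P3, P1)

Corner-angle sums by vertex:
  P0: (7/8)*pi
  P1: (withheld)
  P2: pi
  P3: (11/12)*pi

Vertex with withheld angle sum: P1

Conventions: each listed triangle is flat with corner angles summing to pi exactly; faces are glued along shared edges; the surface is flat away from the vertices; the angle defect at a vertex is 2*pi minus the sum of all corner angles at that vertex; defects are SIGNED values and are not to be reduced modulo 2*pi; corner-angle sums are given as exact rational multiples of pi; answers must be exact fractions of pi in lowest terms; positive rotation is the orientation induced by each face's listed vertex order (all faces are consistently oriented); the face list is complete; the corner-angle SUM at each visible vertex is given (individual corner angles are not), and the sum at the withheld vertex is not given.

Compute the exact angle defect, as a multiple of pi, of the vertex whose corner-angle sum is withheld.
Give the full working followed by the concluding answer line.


V = 4, E = 6, F = 4; chi = V - E + F = 2
Gauss-Bonnet: total defect = 2*pi*chi = 4*pi; visible defects sum to (77/24)*pi

Answer: defect(P1) = (19/24)*pi


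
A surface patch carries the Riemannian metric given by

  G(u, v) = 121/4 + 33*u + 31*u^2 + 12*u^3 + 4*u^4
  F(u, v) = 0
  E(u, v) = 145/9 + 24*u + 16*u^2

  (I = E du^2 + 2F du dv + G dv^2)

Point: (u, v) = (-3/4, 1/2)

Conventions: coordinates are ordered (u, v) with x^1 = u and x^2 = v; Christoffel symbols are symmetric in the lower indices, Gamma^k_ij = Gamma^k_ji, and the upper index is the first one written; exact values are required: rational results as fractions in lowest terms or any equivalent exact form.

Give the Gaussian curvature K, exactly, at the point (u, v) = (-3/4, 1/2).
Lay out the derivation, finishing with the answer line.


E = 64/9, F = 0, G = 1225/64, EG - F^2 = 1225/9 at the point
E_u = 0, E_v = 0, F_u = 0, F_v = 0, G_u = 0, G_v = 0
E_vv = 0, F_uv = 0, G_uu = 35
By Brioschi, K is (det M1 - det M2) divided by (EG - F^2) squared.
M1 = [[-E_vv/2 + F_uv - G_uu/2, E_u/2, F_u - E_v/2], [F_v - G_u/2, E, F], [G_v/2, F, G]] = [[-35/2, 0, 0], [0, 64/9, 0], [0, 0, 1225/64]]; det M1 = -42875/18
M2 = [[0, E_v/2, G_u/2], [E_v/2, E, F], [G_u/2, F, G]] = [[0, 0, 0], [0, 64/9, 0], [0, 0, 1225/64]]; det M2 = 0
det M1 - det M2 = -42875/18; K = -42875/18 / (1225/9)^2 = -9/70

Answer: K = -9/70


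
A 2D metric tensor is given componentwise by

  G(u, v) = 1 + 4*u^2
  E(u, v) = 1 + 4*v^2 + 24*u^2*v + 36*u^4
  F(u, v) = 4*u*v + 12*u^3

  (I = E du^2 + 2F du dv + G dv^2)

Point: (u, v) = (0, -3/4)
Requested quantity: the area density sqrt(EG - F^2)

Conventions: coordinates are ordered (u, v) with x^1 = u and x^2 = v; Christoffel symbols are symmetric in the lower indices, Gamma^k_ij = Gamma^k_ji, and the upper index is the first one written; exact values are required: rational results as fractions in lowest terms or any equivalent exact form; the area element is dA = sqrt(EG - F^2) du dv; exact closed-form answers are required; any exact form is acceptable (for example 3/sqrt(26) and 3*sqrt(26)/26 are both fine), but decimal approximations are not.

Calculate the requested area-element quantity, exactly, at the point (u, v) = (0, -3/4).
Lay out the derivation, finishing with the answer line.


E = 13/4, F = 0, G = 1; EG - F^2 = 13/4

Answer: sqrt(EG - F^2) = sqrt(13)/2


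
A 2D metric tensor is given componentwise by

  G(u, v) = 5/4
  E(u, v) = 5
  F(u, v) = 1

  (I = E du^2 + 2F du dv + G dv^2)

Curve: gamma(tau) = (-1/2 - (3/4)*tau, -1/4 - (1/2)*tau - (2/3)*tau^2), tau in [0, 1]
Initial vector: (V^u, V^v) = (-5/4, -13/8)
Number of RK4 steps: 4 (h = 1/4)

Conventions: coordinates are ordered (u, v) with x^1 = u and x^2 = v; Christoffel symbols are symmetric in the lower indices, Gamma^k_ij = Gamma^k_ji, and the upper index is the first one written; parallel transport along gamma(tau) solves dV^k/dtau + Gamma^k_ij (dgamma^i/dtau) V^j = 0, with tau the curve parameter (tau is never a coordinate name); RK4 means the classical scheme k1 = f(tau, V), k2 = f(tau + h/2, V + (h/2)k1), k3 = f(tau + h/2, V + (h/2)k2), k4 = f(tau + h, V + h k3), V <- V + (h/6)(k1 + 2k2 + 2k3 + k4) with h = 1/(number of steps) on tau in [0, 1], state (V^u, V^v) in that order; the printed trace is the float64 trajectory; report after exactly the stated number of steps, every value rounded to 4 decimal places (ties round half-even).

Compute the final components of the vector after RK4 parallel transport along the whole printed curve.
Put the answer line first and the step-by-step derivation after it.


Answer: V^u = -1.2500, V^v = -1.6250

gamma'(tau) = (-3/4, -1/2 - (4/3)*tau); f(tau, V)^k = -Gamma^k_ij(gamma(tau)) gamma'^i(tau) V^j; h = 1/4; intermediate values shown to 6 dp
curve data and Christoffel symbols at the stage parameters:
  tau = 0.000000: gamma = (-0.500000, -0.250000), gamma' = (-0.750000, -0.500000); Gamma_uuu = 0.000000, Gamma_uuv = 0.000000, Gamma_uvv = 0.000000, Gamma_vuu = 0.000000, Gamma_vuv = 0.000000, Gamma_vvv = 0.000000
  tau = 0.125000: gamma = (-0.593750, -0.322917), gamma' = (-0.750000, -0.666667); Gamma_uuu = 0.000000, Gamma_uuv = 0.000000, Gamma_uvv = 0.000000, Gamma_vuu = 0.000000, Gamma_vuv = 0.000000, Gamma_vvv = 0.000000
  tau = 0.250000: gamma = (-0.687500, -0.416667), gamma' = (-0.750000, -0.833333); Gamma_uuu = 0.000000, Gamma_uuv = 0.000000, Gamma_uvv = 0.000000, Gamma_vuu = 0.000000, Gamma_vuv = 0.000000, Gamma_vvv = 0.000000
  tau = 0.375000: gamma = (-0.781250, -0.531250), gamma' = (-0.750000, -1.000000); Gamma_uuu = 0.000000, Gamma_uuv = 0.000000, Gamma_uvv = 0.000000, Gamma_vuu = 0.000000, Gamma_vuv = 0.000000, Gamma_vvv = 0.000000
  tau = 0.500000: gamma = (-0.875000, -0.666667), gamma' = (-0.750000, -1.166667); Gamma_uuu = 0.000000, Gamma_uuv = 0.000000, Gamma_uvv = 0.000000, Gamma_vuu = 0.000000, Gamma_vuv = 0.000000, Gamma_vvv = 0.000000
  tau = 0.625000: gamma = (-0.968750, -0.822917), gamma' = (-0.750000, -1.333333); Gamma_uuu = 0.000000, Gamma_uuv = 0.000000, Gamma_uvv = 0.000000, Gamma_vuu = 0.000000, Gamma_vuv = 0.000000, Gamma_vvv = 0.000000
  tau = 0.750000: gamma = (-1.062500, -1.000000), gamma' = (-0.750000, -1.500000); Gamma_uuu = 0.000000, Gamma_uuv = 0.000000, Gamma_uvv = 0.000000, Gamma_vuu = 0.000000, Gamma_vuv = 0.000000, Gamma_vvv = 0.000000
  tau = 0.875000: gamma = (-1.156250, -1.197917), gamma' = (-0.750000, -1.666667); Gamma_uuu = 0.000000, Gamma_uuv = 0.000000, Gamma_uvv = 0.000000, Gamma_vuu = 0.000000, Gamma_vuv = 0.000000, Gamma_vvv = 0.000000
  tau = 1.000000: gamma = (-1.250000, -1.416667), gamma' = (-0.750000, -1.833333); Gamma_uuu = 0.000000, Gamma_uuv = 0.000000, Gamma_uvv = 0.000000, Gamma_vuu = 0.000000, Gamma_vuv = 0.000000, Gamma_vvv = 0.000000
step 0: V^u = -1.2500, V^v = -1.6250
step 1: k1 = (0.000000, 0.000000), k2 = (0.000000, 0.000000), k3 = (0.000000, 0.000000), k4 = (0.000000, 0.000000); V <- V + (h/6)(k1 + 2k2 + 2k3 + k4): V^u = -1.2500, V^v = -1.6250
step 2: k1 = (0.000000, 0.000000), k2 = (0.000000, 0.000000), k3 = (0.000000, 0.000000), k4 = (0.000000, 0.000000); V <- V + (h/6)(k1 + 2k2 + 2k3 + k4): V^u = -1.2500, V^v = -1.6250
step 3: k1 = (0.000000, 0.000000), k2 = (0.000000, 0.000000), k3 = (0.000000, 0.000000), k4 = (0.000000, 0.000000); V <- V + (h/6)(k1 + 2k2 + 2k3 + k4): V^u = -1.2500, V^v = -1.6250
step 4: k1 = (0.000000, 0.000000), k2 = (0.000000, 0.000000), k3 = (0.000000, 0.000000), k4 = (0.000000, 0.000000); V <- V + (h/6)(k1 + 2k2 + 2k3 + k4): V^u = -1.2500, V^v = -1.6250


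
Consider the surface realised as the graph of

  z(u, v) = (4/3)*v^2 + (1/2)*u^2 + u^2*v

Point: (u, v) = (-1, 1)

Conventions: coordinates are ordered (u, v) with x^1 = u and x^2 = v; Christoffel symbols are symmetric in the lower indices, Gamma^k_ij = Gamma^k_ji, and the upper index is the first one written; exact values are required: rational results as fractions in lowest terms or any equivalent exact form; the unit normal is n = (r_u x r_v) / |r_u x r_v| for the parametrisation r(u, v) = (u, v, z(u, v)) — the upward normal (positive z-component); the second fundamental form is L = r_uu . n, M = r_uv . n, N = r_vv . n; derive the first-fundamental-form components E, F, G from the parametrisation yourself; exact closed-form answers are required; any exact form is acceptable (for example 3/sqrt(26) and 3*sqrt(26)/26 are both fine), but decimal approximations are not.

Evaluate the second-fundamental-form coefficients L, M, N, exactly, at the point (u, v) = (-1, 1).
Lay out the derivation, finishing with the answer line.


z_u = -3, z_v = 11/3, z_uu = 3, z_uv = -2, z_vv = 8/3
E = 10, F = -11, G = 130/9; answer radicand W^2 = 211/9
unnormalised second-form numerators: l = 3, m = -2, n = 8/3; L = l/sqrt(211/9), and similarly M = m/sqrt(W^2), N = n/sqrt(W^2)

Answer: L = 9*sqrt(211)/211, M = -6*sqrt(211)/211, N = 8*sqrt(211)/211


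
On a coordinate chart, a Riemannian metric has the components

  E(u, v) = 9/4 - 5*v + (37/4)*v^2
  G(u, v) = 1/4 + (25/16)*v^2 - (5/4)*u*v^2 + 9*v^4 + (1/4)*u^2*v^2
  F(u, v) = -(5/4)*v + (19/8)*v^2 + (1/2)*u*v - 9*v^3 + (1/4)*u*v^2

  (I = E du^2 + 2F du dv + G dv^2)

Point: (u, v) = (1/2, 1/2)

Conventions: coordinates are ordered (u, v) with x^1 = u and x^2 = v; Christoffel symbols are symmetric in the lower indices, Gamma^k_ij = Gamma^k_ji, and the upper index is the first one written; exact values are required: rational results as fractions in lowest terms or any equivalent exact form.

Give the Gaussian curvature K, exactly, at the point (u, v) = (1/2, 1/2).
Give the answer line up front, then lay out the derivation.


Answer: K = -321872/93025

E = 33/16, F = -1, G = 17/16, EG - F^2 = 305/256 at the point
E_u = 0, E_v = 17/4, F_u = 5/16, F_v = -21/4, G_u = -1/4, G_v = 11/2
E_vv = 37/2, F_uv = 3/4, G_uu = 1/8
K follows from Brioschi's formula, (det M1 - det M2)/(EG - F^2)^2.
M1 = [[-E_vv/2 + F_uv - G_uu/2, E_u/2, F_u - E_v/2], [F_v - G_u/2, E, F], [G_v/2, F, G]] = [[-137/16, 0, -29/16], [-41/8, 33/16, -1], [11/4, -1, 17/16]]; det M1 = -37725/4096
M2 = [[0, E_v/2, G_u/2], [E_v/2, E, F], [G_u/2, F, G]] = [[0, 17/8, -1/8], [17/8, 33/16, -1], [-1/8, -1, 17/16]]; det M2 = -2201/512
det M1 - det M2 = -20117/4096; K = -20117/4096 / (305/256)^2 = -321872/93025


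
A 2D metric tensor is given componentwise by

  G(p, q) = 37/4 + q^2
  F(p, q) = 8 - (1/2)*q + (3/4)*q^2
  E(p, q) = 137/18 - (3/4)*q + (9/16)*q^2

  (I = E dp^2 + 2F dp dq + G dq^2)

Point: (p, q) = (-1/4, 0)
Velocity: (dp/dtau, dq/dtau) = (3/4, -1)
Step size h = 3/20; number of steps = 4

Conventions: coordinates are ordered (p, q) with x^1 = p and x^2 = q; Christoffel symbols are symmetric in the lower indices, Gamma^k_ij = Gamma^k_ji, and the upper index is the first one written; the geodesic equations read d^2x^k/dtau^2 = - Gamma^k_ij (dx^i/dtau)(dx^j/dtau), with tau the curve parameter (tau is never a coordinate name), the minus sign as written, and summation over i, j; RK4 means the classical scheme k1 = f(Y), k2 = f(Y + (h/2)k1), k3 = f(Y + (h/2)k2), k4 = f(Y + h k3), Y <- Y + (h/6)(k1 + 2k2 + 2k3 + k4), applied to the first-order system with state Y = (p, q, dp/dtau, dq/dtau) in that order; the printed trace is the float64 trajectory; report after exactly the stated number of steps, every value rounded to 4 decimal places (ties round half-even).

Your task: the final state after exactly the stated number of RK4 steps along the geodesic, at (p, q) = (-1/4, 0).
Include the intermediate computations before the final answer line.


f(Y) = (dp/dtau, dq/dtau, -Gamma^p_ij Y'^i Y'^j, -Gamma^q_ij Y'^i Y'^j) with the Gammas evaluated at the stage position; h = 0.150000; intermediate values shown to 6 dp
step 0: p = -0.2500, q = 0.0000, dp/dtau = 0.7500, dq/dtau = -1.0000
step 1:
  k1: at (p, q) = (-0.250000, 0.000000), (dp/dtau, dq/dtau) = (0.750000, -1.000000); Gamma_ppp = -0.468547, Gamma_ppq = -0.541757, Gamma_pqq = -0.722343, Gamma_qpp = 0.445770, Gamma_qpq = 0.468547, Gamma_qqq = 0.624729; k1 = (0.750000, -1.000000, 0.173265, -0.172655)
  k2: at (p, q) = (-0.193750, -0.075000), (dp/dtau, dq/dtau) = (0.762995, -1.012949); Gamma_ppp = -0.530314, Gamma_ppq = -0.610365, Gamma_pqq = -0.800779, Gamma_qpp = 0.505835, Gamma_qpq = 0.530314, Gamma_qqq = 0.687651; k2 = (0.762995, -1.012949, 0.186909, -0.180321)
  k3: at (p, q) = (-0.192775, -0.075971), (dp/dtau, dq/dtau) = (0.764018, -1.013524); Gamma_ppp = -0.531127, Gamma_ppq = -0.611266, Gamma_pqq = -0.801803, Gamma_qpp = 0.506627, Gamma_qpq = 0.531127, Gamma_qqq = 0.688477; k3 = (0.764018, -1.013524, 0.187001, -0.180398)
  k4: at (p, q) = (-0.135397, -0.152029), (dp/dtau, dq/dtau) = (0.778050, -1.027060); Gamma_ppp = -0.595930, Gamma_ppq = -0.682798, Gamma_pqq = -0.882723, Gamma_qpp = 0.569775, Gamma_qpq = 0.595930, Gamma_qqq = 0.754025; k4 = (0.778050, -1.027060, 0.200641, -0.187884)
  Y <- Y + (h/6)(k1 + 2k2 + 2k3 + k4): p = -0.1354, q = -0.1520, dp/dtau = 0.7780, dq/dtau = -1.0270
step 2:
  k1: at (p, q) = (-0.135448, -0.152000), (dp/dtau, dq/dtau) = (0.778043, -1.027049); Gamma_ppp = -0.595905, Gamma_ppq = -0.682771, Gamma_pqq = -0.882692, Gamma_qpp = 0.569751, Gamma_qpq = 0.595905, Gamma_qqq = 0.754000; k1 = (0.778043, -1.027049, 0.200633, -0.187879)
  k2: at (p, q) = (-0.077095, -0.229029), (dp/dtau, dq/dtau) = (0.793091, -1.041140); Gamma_ppp = -0.663779, Gamma_ppq = -0.757282, Gamma_pqq = -0.966154, Gamma_qpp = 0.635981, Gamma_qpq = 0.663779, Gamma_qqq = 0.822240; k2 = (0.793091, -1.041140, 0.214192, -0.195124)
  k3: at (p, q) = (-0.075966, -0.230086), (dp/dtau, dq/dtau) = (0.794108, -1.041684); Gamma_ppp = -0.664726, Gamma_ppq = -0.758319, Gamma_pqq = -0.967310, Gamma_qpp = 0.636906, Gamma_qpq = 0.664726, Gamma_qqq = 0.823189; k3 = (0.794108, -1.041684, 0.214236, -0.195150)
  k4: at (p, q) = (-0.016332, -0.308253), (dp/dtau, dq/dtau) = (0.810179, -1.056322); Gamma_ppp = -0.735982, Gamma_ppq = -0.836163, Gamma_pqq = -1.053693, Gamma_qpp = 0.706487, Gamma_qpq = 0.735982, Gamma_qqq = 0.894464; k4 = (0.810179, -1.056322, 0.227627, -0.202067)
  Y <- Y + (h/6)(k1 + 2k2 + 2k3 + k4): p = -0.0164, q = -0.3082, dp/dtau = 0.8102, dq/dtau = -1.0563
step 3:
  k1: at (p, q) = (-0.016383, -0.308226), (dp/dtau, dq/dtau) = (0.810171, -1.056312); Gamma_ppp = -0.735957, Gamma_ppq = -0.836135, Gamma_pqq = -1.053663, Gamma_qpp = 0.706462, Gamma_qpq = 0.735957, Gamma_qqq = 0.894439; k1 = (0.810171, -1.056312, 0.227619, -0.202062)
  k2: at (p, q) = (0.044380, -0.387449), (dp/dtau, dq/dtau) = (0.827242, -1.071466); Gamma_ppp = -0.810615, Gamma_ppq = -0.917359, Gamma_pqq = -1.143038, Gamma_qpp = 0.779369, Gamma_qpq = 0.810615, Gamma_qqq = 0.968815; k2 = (0.827242, -1.071466, 0.240755, -0.208588)
  k3: at (p, q) = (0.045661, -0.388586), (dp/dtau, dq/dtau) = (0.828228, -1.071956); Gamma_ppp = -0.811704, Gamma_ppq = -0.918542, Gamma_pqq = -1.144334, Gamma_qpp = 0.780432, Gamma_qpq = 0.811704, Gamma_qqq = 0.969899; k3 = (0.828228, -1.071956, 0.240732, -0.208547)
  k4: at (p, q) = (0.107851, -0.469019), (dp/dtau, dq/dtau) = (0.846281, -1.087594); Gamma_ppp = -0.890061, Gamma_ppq = -1.003496, Gamma_pqq = -1.237088, Gamma_qpp = 0.856906, Gamma_qpq = 0.890061, Gamma_qqq = 1.047721; k4 = (0.846281, -1.087594, 0.253501, -0.214575)
  Y <- Y + (h/6)(k1 + 2k2 + 2k3 + k4): p = 0.1078, q = -0.4690, dp/dtau = 0.8463, dq/dtau = -1.0876
step 4:
  k1: at (p, q) = (0.107802, -0.468994), (dp/dtau, dq/dtau) = (0.846273, -1.087584); Gamma_ppp = -0.890037, Gamma_ppq = -1.003470, Gamma_pqq = -1.237060, Gamma_qpp = 0.856883, Gamma_qpq = 0.890037, Gamma_qqq = 1.047697; k1 = (0.846273, -1.087584, 0.253494, -0.214570)
  k2: at (p, q) = (0.171273, -0.550563), (dp/dtau, dq/dtau) = (0.865285, -1.103677); Gamma_ppp = -0.972088, Gamma_ppq = -1.092189, Gamma_pqq = -1.333268, Gamma_qpp = 0.936865, Gamma_qpq = 0.972088, Gamma_qqq = 1.129025; k2 = (0.865285, -1.103677, 0.265806, -0.220038)
  k3: at (p, q) = (0.172699, -0.551770), (dp/dtau, dq/dtau) = (0.866209, -1.104087); Gamma_ppp = -0.973322, Gamma_ppq = -1.093522, Gamma_pqq = -1.334708, Gamma_qpp = 0.938067, Gamma_qpq = 0.973322, Gamma_qqq = 1.130247; k3 = (0.866209, -1.104087, 0.265698, -0.219918)
  k4: at (p, q) = (0.237733, -0.634607), (dp/dtau, dq/dtau) = (0.886128, -1.120572); Gamma_ppp = -1.059327, Gamma_ppq = -1.186330, Gamma_pqq = -1.434750, Gamma_qpp = 1.021750, Gamma_qpq = 1.059327, Gamma_qqq = 1.215408; k4 = (0.886128, -1.120572, 0.277416, -0.224707)
  Y <- Y + (h/6)(k1 + 2k2 + 2k3 + k4): p = 0.2377, q = -0.6346, dp/dtau = 0.8861, dq/dtau = -1.1206

Answer: p = 0.2377, q = -0.6346, dp/dtau = 0.8861, dq/dtau = -1.1206


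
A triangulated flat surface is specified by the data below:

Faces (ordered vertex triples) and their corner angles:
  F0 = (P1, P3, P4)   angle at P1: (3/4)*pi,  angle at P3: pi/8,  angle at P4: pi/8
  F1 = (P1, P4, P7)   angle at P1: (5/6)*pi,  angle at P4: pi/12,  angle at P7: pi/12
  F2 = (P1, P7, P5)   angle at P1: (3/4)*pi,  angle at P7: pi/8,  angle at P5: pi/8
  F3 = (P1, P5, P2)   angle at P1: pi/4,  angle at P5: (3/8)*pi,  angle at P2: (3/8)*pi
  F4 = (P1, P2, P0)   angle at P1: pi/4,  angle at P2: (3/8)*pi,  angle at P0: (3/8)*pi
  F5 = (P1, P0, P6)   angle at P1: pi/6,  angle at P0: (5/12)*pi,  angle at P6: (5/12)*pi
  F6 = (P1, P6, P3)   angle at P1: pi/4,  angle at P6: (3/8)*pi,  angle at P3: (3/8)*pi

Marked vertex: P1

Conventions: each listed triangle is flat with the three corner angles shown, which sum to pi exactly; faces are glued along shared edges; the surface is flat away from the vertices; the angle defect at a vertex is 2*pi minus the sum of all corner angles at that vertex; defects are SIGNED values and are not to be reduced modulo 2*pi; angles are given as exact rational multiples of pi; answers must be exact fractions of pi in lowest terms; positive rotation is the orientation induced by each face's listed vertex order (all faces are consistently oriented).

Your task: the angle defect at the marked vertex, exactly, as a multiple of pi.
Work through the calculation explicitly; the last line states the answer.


Sum of corner angles at P1: (13/4)*pi
defect = 2*pi - (13/4)*pi

Answer: defect(P1) = (-5/4)*pi


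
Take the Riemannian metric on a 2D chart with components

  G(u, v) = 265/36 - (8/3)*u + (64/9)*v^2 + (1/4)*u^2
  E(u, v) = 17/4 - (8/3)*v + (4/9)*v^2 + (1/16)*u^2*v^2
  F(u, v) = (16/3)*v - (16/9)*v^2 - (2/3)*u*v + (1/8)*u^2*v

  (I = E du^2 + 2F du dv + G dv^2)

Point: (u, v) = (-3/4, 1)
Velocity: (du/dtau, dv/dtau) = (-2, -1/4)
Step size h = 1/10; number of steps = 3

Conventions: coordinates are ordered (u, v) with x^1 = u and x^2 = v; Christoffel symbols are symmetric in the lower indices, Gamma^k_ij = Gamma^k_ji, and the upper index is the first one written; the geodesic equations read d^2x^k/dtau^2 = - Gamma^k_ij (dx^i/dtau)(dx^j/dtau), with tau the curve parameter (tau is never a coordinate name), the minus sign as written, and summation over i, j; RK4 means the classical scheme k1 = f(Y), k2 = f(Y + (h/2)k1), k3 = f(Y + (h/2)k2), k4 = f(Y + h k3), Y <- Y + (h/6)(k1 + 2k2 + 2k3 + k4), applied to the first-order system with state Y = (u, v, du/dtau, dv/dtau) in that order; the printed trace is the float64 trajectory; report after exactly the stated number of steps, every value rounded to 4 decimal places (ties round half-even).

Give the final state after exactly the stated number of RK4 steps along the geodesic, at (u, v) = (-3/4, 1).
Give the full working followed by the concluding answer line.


f(Y) = (du/dtau, dv/dtau, -Gamma^u_ij Y'^i Y'^j, -Gamma^v_ij Y'^i Y'^j) with the Gammas evaluated at the stage position; h = 0.100000; intermediate values shown to 6 dp
step 0: u = -0.7500, v = 1.0000, du/dtau = -2.0000, dv/dtau = -0.2500
step 1:
  k1: at (u, v) = (-0.750000, 1.000000), (du/dtau, dv/dtau) = (-2.000000, -0.250000); Gamma_uuu = -0.045044, Gamma_uuv = -0.458487, Gamma_uvv = 2.025364, Gamma_vuu = 0.011161, Gamma_vuv = 0.022321, Gamma_vvv = -0.074958; k1 = (-2.000000, -0.250000, 0.512077, -0.062279)
  k2: at (u, v) = (-0.850000, 0.987500), (du/dtau, dv/dtau) = (-1.974396, -0.253114); Gamma_uuu = -0.044996, Gamma_uuv = -0.441830, Gamma_uvv = 2.163746, Gamma_vuu = 0.010144, Gamma_vuv = 0.018027, Gamma_vvv = -0.121018; k2 = (-1.974396, -0.253114, 0.478386, -0.049808)
  k3: at (u, v) = (-0.848720, 0.987344), (du/dtau, dv/dtau) = (-1.976081, -0.252490); Gamma_uuu = -0.045042, Gamma_uuv = -0.441894, Gamma_uvv = 2.162122, Gamma_vuu = 0.010195, Gamma_vuv = 0.018029, Gamma_vvv = -0.120529; k3 = (-1.976081, -0.252490, 0.479006, -0.050117)
  k4: at (u, v) = (-0.947608, 0.974751), (du/dtau, dv/dtau) = (-1.952099, -0.255012); Gamma_uuu = -0.044581, Gamma_uuv = -0.424397, Gamma_uvv = 2.296550, Gamma_vuu = 0.009096, Gamma_vuv = 0.013455, Gamma_vvv = -0.165611; k4 = (-1.952099, -0.255012, 0.443073, -0.037287)
  Y <- Y + (h/6)(k1 + 2k2 + 2k3 + k4): u = -0.9476, v = 0.9747, du/dtau = -1.9522, dv/dtau = -0.2550
step 2:
  k1: at (u, v) = (-0.947551, 0.974730), (du/dtau, dv/dtau) = (-1.952168, -0.254990); Gamma_uuu = -0.044585, Gamma_uuv = -0.424394, Gamma_uvv = 2.296476, Gamma_vuu = 0.009100, Gamma_vuv = 0.013453, Gamma_vvv = -0.165592; k1 = (-1.952168, -0.254990, 0.443107, -0.037305)
  k2: at (u, v) = (-1.045159, 0.961980), (du/dtau, dv/dtau) = (-1.930012, -0.256856); Gamma_uuu = -0.043772, Gamma_uuv = -0.406250, Gamma_uvv = 2.426232, Gamma_vuu = 0.007945, Gamma_vuv = 0.008645, Gamma_vvv = -0.209422; k2 = (-1.930012, -0.256856, 0.405761, -0.024350)
  k3: at (u, v) = (-1.044052, 0.961887), (du/dtau, dv/dtau) = (-1.931880, -0.256208); Gamma_uuu = -0.043814, Gamma_uuv = -0.406361, Gamma_uvv = 2.424721, Gamma_vuu = 0.007987, Gamma_vuv = 0.008662, Gamma_vvv = -0.208962; k3 = (-1.931880, -0.256208, 0.406622, -0.024665)
  k4: at (u, v) = (-1.140739, 0.949109), (du/dtau, dv/dtau) = (-1.911506, -0.257457); Gamma_uuu = -0.042679, Gamma_uuv = -0.387805, Gamma_uvv = 2.549789, Gamma_vuu = 0.006770, Gamma_vuv = 0.003692, Gamma_vvv = -0.251447; k4 = (-1.911506, -0.257457, 0.368634, -0.011702)
  Y <- Y + (h/6)(k1 + 2k2 + 2k3 + k4): u = -1.1407, v = 0.9491, du/dtau = -1.9116, dv/dtau = -0.2574
step 3:
  k1: at (u, v) = (-1.140675, 0.949087), (du/dtau, dv/dtau) = (-1.911559, -0.257441); Gamma_uuu = -0.042684, Gamma_uuv = -0.387806, Gamma_uvv = 2.549690, Gamma_vuu = 0.006774, Gamma_vuv = 0.003690, Gamma_vvv = -0.251420; k1 = (-1.911559, -0.257441, 0.368676, -0.011721)
  k2: at (u, v) = (-1.236253, 0.936215), (du/dtau, dv/dtau) = (-1.893125, -0.258027); Gamma_uuu = -0.041291, Gamma_uuv = -0.369013, Gamma_uvv = 2.669446, Gamma_vuu = 0.005523, Gamma_vuv = -0.001397, Gamma_vvv = -0.292311; k2 = (-1.893125, -0.258027, 0.330767, 0.001033)
  k3: at (u, v) = (-1.235331, 0.936185), (du/dtau, dv/dtau) = (-1.895021, -0.257389); Gamma_uuu = -0.041325, Gamma_uuv = -0.369146, Gamma_uvv = 2.668173, Gamma_vuu = 0.005553, Gamma_vuv = -0.001370, Gamma_vvv = -0.291914; k3 = (-1.895021, -0.257389, 0.331748, 0.000733)
  k4: at (u, v) = (-1.330177, 0.923348), (du/dtau, dv/dtau) = (-1.878384, -0.257368); Gamma_uuu = -0.039698, Gamma_uuv = -0.350282, Gamma_uvv = 2.782939, Gamma_vuu = 0.004259, Gamma_vuv = -0.006517, Gamma_vvv = -0.331217; k4 = (-1.878384, -0.257368, 0.294409, 0.013212)
  Y <- Y + (h/6)(k1 + 2k2 + 2k3 + k4): u = -1.3301, v = 0.9233, du/dtau = -1.8784, dv/dtau = -0.2574

Answer: u = -1.3301, v = 0.9233, du/dtau = -1.8784, dv/dtau = -0.2574


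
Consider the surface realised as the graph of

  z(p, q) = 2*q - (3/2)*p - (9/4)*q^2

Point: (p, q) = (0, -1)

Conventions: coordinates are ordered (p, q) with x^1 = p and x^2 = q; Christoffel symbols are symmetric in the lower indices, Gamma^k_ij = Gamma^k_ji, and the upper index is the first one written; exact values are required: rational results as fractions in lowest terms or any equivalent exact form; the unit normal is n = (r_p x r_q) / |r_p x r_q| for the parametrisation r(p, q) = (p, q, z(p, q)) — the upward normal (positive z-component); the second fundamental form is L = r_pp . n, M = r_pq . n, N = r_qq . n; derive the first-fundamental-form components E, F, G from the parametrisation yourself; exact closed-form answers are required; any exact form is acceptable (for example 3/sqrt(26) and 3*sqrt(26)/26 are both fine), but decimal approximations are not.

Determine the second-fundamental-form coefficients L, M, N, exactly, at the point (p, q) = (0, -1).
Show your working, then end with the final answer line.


z_p = -3/2, z_q = 13/2, z_pp = 0, z_pq = 0, z_qq = -9/2
E = 13/4, F = -39/4, G = 173/4; answer radicand W^2 = 91/2
unnormalised second-form numerators: l = 0, m = 0, n = -9/2; L = l/sqrt(91/2), and similarly M = m/sqrt(W^2), N = n/sqrt(W^2)

Answer: L = 0, M = 0, N = -9*sqrt(182)/182


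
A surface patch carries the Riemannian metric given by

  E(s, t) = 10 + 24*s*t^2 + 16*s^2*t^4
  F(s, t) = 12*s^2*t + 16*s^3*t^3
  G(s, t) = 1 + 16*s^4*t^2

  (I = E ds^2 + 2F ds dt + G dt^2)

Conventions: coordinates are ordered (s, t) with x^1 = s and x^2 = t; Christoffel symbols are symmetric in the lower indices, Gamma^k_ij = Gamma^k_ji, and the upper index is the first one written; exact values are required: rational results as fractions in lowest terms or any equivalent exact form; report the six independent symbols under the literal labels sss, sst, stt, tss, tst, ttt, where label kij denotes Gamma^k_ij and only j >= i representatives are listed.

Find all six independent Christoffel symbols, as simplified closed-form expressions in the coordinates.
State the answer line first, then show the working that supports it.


Answer: Gamma_sss = (8*s*t^4 + 6*t^2)/(8*s^4*t^2 + 8*s^2*t^4 + 12*s*t^2 + 5), Gamma_sst = (16*s^2*t^3 + 12*s*t)/(8*s^4*t^2 + 8*s^2*t^4 + 12*s*t^2 + 5), Gamma_stt = (8*s^3*t^2 + 6*s^2)/(8*s^4*t^2 + 8*s^2*t^4 + 12*s*t^2 + 5), Gamma_tss = 8*s^2*t^3/(8*s^4*t^2 + 8*s^2*t^4 + 12*s*t^2 + 5), Gamma_tst = 16*s^3*t^2/(8*s^4*t^2 + 8*s^2*t^4 + 12*s*t^2 + 5), Gamma_ttt = 8*s^4*t/(8*s^4*t^2 + 8*s^2*t^4 + 12*s*t^2 + 5)

E = 10 + 24*s*t^2 + 16*s^2*t^4; F = 12*s^2*t + 16*s^3*t^3; G = 1 + 16*s^4*t^2
Gamma^k_ij = (1/2) g^{kl} (d_i g_jl + d_j g_il - d_l g_ij), with g^inv = (1/(EG-F^2)) [[G, -F], [-F, E]]
first partials: E_s = 24*t^2 + 32*s*t^4, E_t = 48*s*t + 64*s^2*t^3, F_s = 24*s*t + 48*s^2*t^3, F_t = 12*s^2 + 48*s^3*t^2, G_s = 64*s^3*t^2, G_t = 32*s^4*t
D = EG - F^2 = 10 + 24*s*t^2 + 16*s^2*t^4 + 16*s^4*t^2
expanded: Gamma^s_ss = (G E_s - 2F F_s + F E_t)/(2D), Gamma^s_st = (G E_t - F G_s)/(2D), Gamma^s_tt = (2G F_t - G G_s - F G_t)/(2D), Gamma^t_ss = (2E F_s - E E_t - F E_s)/(2D), Gamma^t_st = (E G_s - F E_t)/(2D), Gamma^t_tt = (E G_t - 2F F_t + F G_s)/(2D); substitute and cancel common factors


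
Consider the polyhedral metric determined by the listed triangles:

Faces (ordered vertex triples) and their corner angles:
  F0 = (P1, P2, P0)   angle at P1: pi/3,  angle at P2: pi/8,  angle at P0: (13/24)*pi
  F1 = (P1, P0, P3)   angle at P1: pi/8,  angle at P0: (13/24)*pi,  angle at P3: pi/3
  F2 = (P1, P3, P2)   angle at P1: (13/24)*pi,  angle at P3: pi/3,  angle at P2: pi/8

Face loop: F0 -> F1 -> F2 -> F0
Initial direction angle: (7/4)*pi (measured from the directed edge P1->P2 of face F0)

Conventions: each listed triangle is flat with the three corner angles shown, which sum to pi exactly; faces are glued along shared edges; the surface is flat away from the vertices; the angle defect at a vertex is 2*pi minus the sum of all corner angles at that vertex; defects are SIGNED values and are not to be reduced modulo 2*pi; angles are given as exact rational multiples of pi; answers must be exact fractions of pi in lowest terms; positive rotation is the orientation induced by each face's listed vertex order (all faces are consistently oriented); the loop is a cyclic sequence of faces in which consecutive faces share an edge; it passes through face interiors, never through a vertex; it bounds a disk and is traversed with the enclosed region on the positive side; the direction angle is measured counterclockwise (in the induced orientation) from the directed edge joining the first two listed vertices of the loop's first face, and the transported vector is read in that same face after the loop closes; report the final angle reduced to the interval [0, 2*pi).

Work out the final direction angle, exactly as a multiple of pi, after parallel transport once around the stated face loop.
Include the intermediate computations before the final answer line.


enclosed vertex P1: corner angles sum to pi, defect = 2*pi - pi = pi
transport around the loop rotates by the sum of enclosed defects; add to the initial angle mod 2*pi
final angle = (7/4)*pi + pi = (3/4)*pi (mod 2*pi)

Answer: final direction angle = (3/4)*pi


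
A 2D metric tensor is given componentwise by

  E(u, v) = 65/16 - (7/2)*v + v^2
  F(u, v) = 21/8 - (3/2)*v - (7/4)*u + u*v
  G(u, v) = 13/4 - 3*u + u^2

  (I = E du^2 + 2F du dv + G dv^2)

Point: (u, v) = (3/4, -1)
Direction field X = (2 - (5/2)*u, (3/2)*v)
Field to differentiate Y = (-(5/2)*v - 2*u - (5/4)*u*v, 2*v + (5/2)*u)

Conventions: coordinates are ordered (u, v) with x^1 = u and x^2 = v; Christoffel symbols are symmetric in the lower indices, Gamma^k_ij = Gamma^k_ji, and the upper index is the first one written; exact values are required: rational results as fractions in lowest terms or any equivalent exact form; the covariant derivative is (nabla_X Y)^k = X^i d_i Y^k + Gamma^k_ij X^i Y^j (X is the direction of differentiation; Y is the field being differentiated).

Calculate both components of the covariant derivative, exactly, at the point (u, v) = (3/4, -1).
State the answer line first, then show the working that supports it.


Answer: (nabla_X Y)^u = 13883/2336, (nabla_X Y)^v = -5717/2336

E = 137/16, F = 33/16, G = 25/16 at the point
E_u = 0, E_v = -11/2, F_u = -11/4, F_v = -3/4, G_u = -3/2, G_v = 0
EG - F^2 = 73/8;  g^inv = (8/73) * [[25/16, -33/16], [-33/16, 137/16]]
first-kind symbols [ij,l] = (1/2)(d_i g_jl + d_j g_il - d_l g_ij): [uu,u] = E_u/2 = 0, [uu,v] = F_u - E_v/2 = 0, [uv,u] = E_v/2 = -11/4, [uv,v] = G_u/2 = -3/4, [vv,u] = F_v - G_u/2 = 0, [vv,v] = G_v/2 = 0
Gamma^u_ij = (G*[ij,u] - F*[ij,v])/(EG - F^2), Gamma^v_ij = (E*[ij,v] - F*[ij,u])/(EG - F^2)
Gamma_uuu = 0, Gamma_uuv = -22/73, Gamma_uvv = 0, Gamma_vuu = 0, Gamma_vuv = -6/73, Gamma_vvv = 0
X = (1/8, -3/2), Y = (31/16, -1/8) at the point


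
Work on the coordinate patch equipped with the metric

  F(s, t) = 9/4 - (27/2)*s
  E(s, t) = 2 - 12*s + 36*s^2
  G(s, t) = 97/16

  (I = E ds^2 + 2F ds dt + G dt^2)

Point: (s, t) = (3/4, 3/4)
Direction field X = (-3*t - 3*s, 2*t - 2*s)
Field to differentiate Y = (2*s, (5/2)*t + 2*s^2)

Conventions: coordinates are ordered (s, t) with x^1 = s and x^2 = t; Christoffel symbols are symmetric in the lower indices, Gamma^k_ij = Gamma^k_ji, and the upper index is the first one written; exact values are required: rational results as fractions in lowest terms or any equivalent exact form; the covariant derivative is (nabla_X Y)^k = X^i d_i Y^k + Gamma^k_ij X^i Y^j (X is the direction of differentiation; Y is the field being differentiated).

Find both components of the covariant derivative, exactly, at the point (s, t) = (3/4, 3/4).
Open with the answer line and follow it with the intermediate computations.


Answer: (nabla_X Y)^s = -4905/293, (nabla_X Y)^t = -4995/586

E = 53/4, F = -63/8, G = 97/16 at the point
E_s = 42, E_t = 0, F_s = -27/2, F_t = 0, G_s = 0, G_t = 0
EG - F^2 = 293/16;  g^inv = (16/293) * [[97/16, 63/8], [63/8, 53/4]]
first-kind symbols [ij,l] = (1/2)(d_i g_jl + d_j g_il - d_l g_ij): [ss,s] = E_s/2 = 21, [ss,t] = F_s - E_t/2 = -27/2, [st,s] = E_t/2 = 0, [st,t] = G_s/2 = 0, [tt,s] = F_t - G_s/2 = 0, [tt,t] = G_t/2 = 0
Gamma^s_ij = (G*[ij,s] - F*[ij,t])/(EG - F^2), Gamma^t_ij = (E*[ij,t] - F*[ij,s])/(EG - F^2)
Gamma_sss = 336/293, Gamma_sst = 0, Gamma_stt = 0, Gamma_tss = -216/293, Gamma_tst = 0, Gamma_ttt = 0
X = (-9/2, 0), Y = (3/2, 3) at the point


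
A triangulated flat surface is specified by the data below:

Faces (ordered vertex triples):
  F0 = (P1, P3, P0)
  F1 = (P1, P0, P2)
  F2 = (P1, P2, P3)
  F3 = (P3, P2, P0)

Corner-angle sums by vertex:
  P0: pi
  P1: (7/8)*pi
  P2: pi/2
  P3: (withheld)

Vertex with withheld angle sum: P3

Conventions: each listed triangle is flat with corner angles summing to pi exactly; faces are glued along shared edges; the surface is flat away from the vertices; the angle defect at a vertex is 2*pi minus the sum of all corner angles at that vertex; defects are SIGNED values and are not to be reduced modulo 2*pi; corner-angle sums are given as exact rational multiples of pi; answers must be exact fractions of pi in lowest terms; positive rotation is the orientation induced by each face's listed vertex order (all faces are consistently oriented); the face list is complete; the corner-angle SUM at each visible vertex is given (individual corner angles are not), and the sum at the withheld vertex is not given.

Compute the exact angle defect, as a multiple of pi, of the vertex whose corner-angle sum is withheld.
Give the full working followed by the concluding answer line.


V = 4, E = 6, F = 4; chi = V - E + F = 2
Gauss-Bonnet: total defect = 2*pi*chi = 4*pi; visible defects sum to (29/8)*pi

Answer: defect(P3) = (3/8)*pi


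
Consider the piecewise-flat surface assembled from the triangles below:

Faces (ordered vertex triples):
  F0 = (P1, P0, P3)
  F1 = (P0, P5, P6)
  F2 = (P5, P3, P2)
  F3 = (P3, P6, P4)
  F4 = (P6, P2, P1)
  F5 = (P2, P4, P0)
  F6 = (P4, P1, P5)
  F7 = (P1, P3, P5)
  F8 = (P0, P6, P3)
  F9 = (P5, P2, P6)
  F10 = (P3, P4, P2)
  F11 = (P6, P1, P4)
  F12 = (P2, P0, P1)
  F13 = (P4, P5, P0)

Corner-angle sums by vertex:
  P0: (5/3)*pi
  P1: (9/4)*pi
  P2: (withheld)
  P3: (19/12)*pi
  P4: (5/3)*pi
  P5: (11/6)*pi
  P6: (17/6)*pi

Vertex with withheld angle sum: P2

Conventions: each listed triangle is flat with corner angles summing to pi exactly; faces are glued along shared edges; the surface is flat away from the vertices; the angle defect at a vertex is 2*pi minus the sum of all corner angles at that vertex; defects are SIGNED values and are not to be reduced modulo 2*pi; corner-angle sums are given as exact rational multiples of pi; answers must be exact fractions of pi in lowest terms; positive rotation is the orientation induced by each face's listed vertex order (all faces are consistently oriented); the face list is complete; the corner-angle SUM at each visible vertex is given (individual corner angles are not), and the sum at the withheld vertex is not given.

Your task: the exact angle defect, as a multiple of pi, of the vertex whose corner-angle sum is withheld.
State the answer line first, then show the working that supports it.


Answer: defect(P2) = -pi/6

V = 7, E = 21, F = 14; chi = V - E + F = 0
Gauss-Bonnet: total defect = 2*pi*chi = 0; visible defects sum to pi/6


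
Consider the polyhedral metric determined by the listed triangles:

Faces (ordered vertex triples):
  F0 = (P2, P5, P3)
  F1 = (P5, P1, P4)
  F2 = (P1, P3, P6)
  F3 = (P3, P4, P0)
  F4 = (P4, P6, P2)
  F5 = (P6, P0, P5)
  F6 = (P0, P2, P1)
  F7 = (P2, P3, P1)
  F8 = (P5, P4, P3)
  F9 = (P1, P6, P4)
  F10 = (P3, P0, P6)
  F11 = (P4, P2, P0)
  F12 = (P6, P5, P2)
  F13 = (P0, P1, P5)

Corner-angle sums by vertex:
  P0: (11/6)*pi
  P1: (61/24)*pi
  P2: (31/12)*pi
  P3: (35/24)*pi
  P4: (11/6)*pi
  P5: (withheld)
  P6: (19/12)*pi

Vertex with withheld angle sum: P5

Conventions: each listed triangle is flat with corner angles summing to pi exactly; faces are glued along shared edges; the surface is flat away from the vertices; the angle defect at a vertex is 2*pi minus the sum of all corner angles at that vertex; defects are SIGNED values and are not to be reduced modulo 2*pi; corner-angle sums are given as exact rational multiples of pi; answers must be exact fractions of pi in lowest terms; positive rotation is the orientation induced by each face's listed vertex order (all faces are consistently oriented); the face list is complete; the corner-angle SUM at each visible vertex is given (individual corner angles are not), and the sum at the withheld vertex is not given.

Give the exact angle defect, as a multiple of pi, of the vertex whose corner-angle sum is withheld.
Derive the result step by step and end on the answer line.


V = 7, E = 21, F = 14; chi = V - E + F = 0
Gauss-Bonnet: total defect = 2*pi*chi = 0; visible defects sum to pi/6

Answer: defect(P5) = -pi/6


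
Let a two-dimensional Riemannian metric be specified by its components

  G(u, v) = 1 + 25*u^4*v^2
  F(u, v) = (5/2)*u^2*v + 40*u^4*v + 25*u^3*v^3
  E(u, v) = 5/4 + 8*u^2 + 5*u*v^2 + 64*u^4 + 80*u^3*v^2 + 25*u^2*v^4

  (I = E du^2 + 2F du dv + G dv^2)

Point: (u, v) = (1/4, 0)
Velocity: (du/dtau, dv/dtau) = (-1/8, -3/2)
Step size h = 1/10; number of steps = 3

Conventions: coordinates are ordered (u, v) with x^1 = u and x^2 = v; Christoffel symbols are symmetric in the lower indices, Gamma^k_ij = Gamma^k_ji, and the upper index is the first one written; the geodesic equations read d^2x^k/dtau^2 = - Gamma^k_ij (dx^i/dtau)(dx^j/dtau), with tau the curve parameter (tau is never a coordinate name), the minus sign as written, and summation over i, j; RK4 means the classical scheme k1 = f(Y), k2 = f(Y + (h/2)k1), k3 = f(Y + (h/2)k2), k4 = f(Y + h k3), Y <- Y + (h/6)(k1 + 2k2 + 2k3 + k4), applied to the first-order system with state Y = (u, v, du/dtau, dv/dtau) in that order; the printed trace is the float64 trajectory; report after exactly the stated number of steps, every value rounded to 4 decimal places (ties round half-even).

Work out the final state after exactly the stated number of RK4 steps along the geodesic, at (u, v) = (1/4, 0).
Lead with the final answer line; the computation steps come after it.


Answer: u = 0.2002, v = -0.4496, du/dtau = -0.1896, dv/dtau = -1.4973

f(Y) = (du/dtau, dv/dtau, -Gamma^u_ij Y'^i Y'^j, -Gamma^v_ij Y'^i Y'^j) with the Gammas evaluated at the stage position; h = 0.100000; intermediate values shown to 6 dp
step 0: u = 0.2500, v = 0.0000, du/dtau = -0.1250, dv/dtau = -1.5000
step 1:
  k1: at (u, v) = (0.250000, 0.000000), (du/dtau, dv/dtau) = (-0.125000, -1.500000); Gamma_uuu = 2.000000, Gamma_uuv = 0.000000, Gamma_uvv = 0.156250, Gamma_vuu = 0.000000, Gamma_vuv = 0.000000, Gamma_vvv = 0.000000; k1 = (-0.125000, -1.500000, -0.382812, 0.000000)
  k2: at (u, v) = (0.243750, -0.075000), (du/dtau, dv/dtau) = (-0.144141, -1.500000); Gamma_uuu = 1.963249, Gamma_uuv = -0.091368, Gamma_uvv = 0.148474, Gamma_vuu = -0.044536, Gamma_vuv = 0.002073, Gamma_vvv = -0.003368; k2 = (-0.144141, -1.500000, -0.335345, 0.007607)
  k3: at (u, v) = (0.242793, -0.075000), (du/dtau, dv/dtau) = (-0.141767, -1.499620); Gamma_uuu = 1.955452, Gamma_uuv = -0.091003, Gamma_uvv = 0.147299, Gamma_vuu = -0.044180, Gamma_vuv = 0.002056, Gamma_vvv = -0.003328; k3 = (-0.141767, -1.499620, -0.331862, 0.007498)
  k4: at (u, v) = (0.235823, -0.149962), (du/dtau, dv/dtau) = (-0.158186, -1.499250); Gamma_uuu = 1.940255, Gamma_uuv = -0.176590, Gamma_uvv = 0.138849, Gamma_vuu = -0.083287, Gamma_vuv = 0.007580, Gamma_vvv = -0.005960; k4 = (-0.158186, -1.499250, -0.276888, 0.011886)
  Y <- Y + (h/6)(k1 + 2k2 + 2k3 + k4): u = 0.2357, v = -0.1500, du/dtau = -0.1582, dv/dtau = -1.4993
step 2:
  k1: at (u, v) = (0.235750, -0.149975), (du/dtau, dv/dtau) = (-0.158235, -1.499298); Gamma_uuu = 1.939664, Gamma_uuv = -0.176549, Gamma_uvv = 0.138762, Gamma_vuu = -0.083241, Gamma_vuv = 0.007577, Gamma_vvv = -0.005955; k1 = (-0.158235, -1.499298, -0.276718, 0.011875)
  k2: at (u, v) = (0.227838, -0.224940), (du/dtau, dv/dtau) = (-0.172071, -1.498705); Gamma_uuu = 1.945060, Gamma_uuv = -0.255705, Gamma_uvv = 0.129500, Gamma_vuu = -0.116720, Gamma_vuv = 0.015344, Gamma_vvv = -0.007771; k2 = (-0.172071, -1.498705, -0.216578, 0.012996)
  k3: at (u, v) = (0.227146, -0.224910), (du/dtau, dv/dtau) = (-0.169064, -1.498649); Gamma_uuu = 1.939381, Gamma_uuv = -0.254879, Gamma_uvv = 0.128707, Gamma_vuu = -0.115981, Gamma_vuv = 0.015243, Gamma_vvv = -0.007697; k3 = (-0.169064, -1.498649, -0.215345, 0.012878)
  k4: at (u, v) = (0.218844, -0.299840), (du/dtau, dv/dtau) = (-0.179770, -1.498011); Gamma_uuu = 1.969992, Gamma_uuv = -0.327174, Gamma_uvv = 0.119397, Gamma_vuu = -0.144110, Gamma_vuv = 0.023934, Gamma_vvv = -0.008734; k4 = (-0.179770, -1.498011, -0.155382, 0.011367)
  Y <- Y + (h/6)(k1 + 2k2 + 2k3 + k4): u = 0.2187, v = -0.2998, du/dtau = -0.1798, dv/dtau = -1.4980
step 3:
  k1: at (u, v) = (0.218745, -0.299842), (du/dtau, dv/dtau) = (-0.179834, -1.498049); Gamma_uuu = 1.969204, Gamma_uuv = -0.327028, Gamma_uvv = 0.119289, Gamma_vuu = -0.143981, Gamma_vuv = 0.023911, Gamma_vvv = -0.008722; k1 = (-0.179834, -1.498049, -0.155185, 0.011347)
  k2: at (u, v) = (0.209754, -0.374744), (du/dtau, dv/dtau) = (-0.187594, -1.497481); Gamma_uuu = 2.022235, Gamma_uuv = -0.391688, Gamma_uvv = 0.109619, Gamma_vuu = -0.166832, Gamma_vuv = 0.032314, Gamma_vvv = -0.009043; k2 = (-0.187594, -1.497481, -0.096915, 0.007995)
  k3: at (u, v) = (0.209366, -0.374716), (du/dtau, dv/dtau) = (-0.184680, -1.497649); Gamma_uuu = 2.019125, Gamma_uuv = -0.390941, Gamma_uvv = 0.109216, Gamma_vuu = -0.166213, Gamma_vuv = 0.032182, Gamma_vvv = -0.008991; k3 = (-0.184680, -1.497649, -0.097574, 0.008032)
  k4: at (u, v) = (0.200277, -0.449607), (du/dtau, dv/dtau) = (-0.189592, -1.497245); Gamma_uuu = 2.098689, Gamma_uuv = -0.448330, Gamma_uvv = 0.099854, Gamma_vuu = -0.184929, Gamma_vuv = 0.039505, Gamma_vvv = -0.008799; k4 = (-0.189592, -1.497245, -0.044755, 0.003944)
  Y <- Y + (h/6)(k1 + 2k2 + 2k3 + k4): u = 0.2002, v = -0.4496, du/dtau = -0.1896, dv/dtau = -1.4973
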